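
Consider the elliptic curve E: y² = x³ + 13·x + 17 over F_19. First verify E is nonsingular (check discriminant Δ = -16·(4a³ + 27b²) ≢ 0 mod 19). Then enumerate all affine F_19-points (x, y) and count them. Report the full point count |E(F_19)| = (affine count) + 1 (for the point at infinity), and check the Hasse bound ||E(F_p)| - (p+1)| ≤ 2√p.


Affine points = {(0, 6), (0, 13), (3, 8), (3, 11), (4, 0), (5, 6), (5, 13), (6, 8), (6, 11), (8, 5), (8, 14), (10, 8), (10, 11), (11, 3), (11, 16), (12, 1), (12, 18), (14, 6), (14, 13)}; affine count = 19; |E(F_19)| = 20.

Discriminant check: Δ ∝ 4a³ + 27b² = 4·13³ + 27·17² = 4·2197 + 27·289 ≡ 4 (mod 19). Nonzero ⇒ E is nonsingular.
For each x ∈ F_19, compute rhs = x³ + 13·x + 17 mod 19, then count y ∈ F_19 with y² ≡ rhs.
  x = 0: rhs = 17, matching y values: 6, 13 (2 points).
  x = 1: rhs = 12, matching y values: none (0 points).
  x = 2: rhs = 13, matching y values: none (0 points).
  x = 3: rhs = 7, matching y values: 8, 11 (2 points).
  x = 4: rhs = 0, matching y values: 0 (1 points).
  x = 5: rhs = 17, matching y values: 6, 13 (2 points).
  x = 6: rhs = 7, matching y values: 8, 11 (2 points).
  x = 7: rhs = 14, matching y values: none (0 points).
  x = 8: rhs = 6, matching y values: 5, 14 (2 points).
  x = 9: rhs = 8, matching y values: none (0 points).
  x = 10: rhs = 7, matching y values: 8, 11 (2 points).
  x = 11: rhs = 9, matching y values: 3, 16 (2 points).
  x = 12: rhs = 1, matching y values: 1, 18 (2 points).
  x = 13: rhs = 8, matching y values: none (0 points).
  x = 14: rhs = 17, matching y values: 6, 13 (2 points).
  x = 15: rhs = 15, matching y values: none (0 points).
  x = 16: rhs = 8, matching y values: none (0 points).
  x = 17: rhs = 2, matching y values: none (0 points).
  x = 18: rhs = 3, matching y values: none (0 points).
Total affine count: 19.
Full point count |E(F_19)| = 19 + 1 = 20.
Hasse bound: |20 − (19+1)| = |0| = 0 ≤ 2√19 ≈ 8.7178 ✓.


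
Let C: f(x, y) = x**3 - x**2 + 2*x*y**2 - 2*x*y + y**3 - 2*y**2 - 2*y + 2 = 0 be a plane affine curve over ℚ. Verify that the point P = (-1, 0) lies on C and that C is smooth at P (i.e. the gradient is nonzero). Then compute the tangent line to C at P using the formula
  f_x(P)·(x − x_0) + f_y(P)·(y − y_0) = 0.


Tangent line at P: 5*x + 5 = 0.

Step 1: f(-1, 0) = 0, so P lies on C.
Step 2: partial derivatives
  f_x(x, y) = 3*x**2 - 2*x + 2*y**2 - 2*y, f_y(x, y) = 4*x*y - 2*x + 3*y**2 - 4*y - 2.
  f_x(P) = 5, f_y(P) = 0 (gradient nonzero, so P is smooth).
Step 3: tangent line at P: 5·(x − -1) + 0·(y − 0) = 0.
Expanding: 5*x + 5 = 0.


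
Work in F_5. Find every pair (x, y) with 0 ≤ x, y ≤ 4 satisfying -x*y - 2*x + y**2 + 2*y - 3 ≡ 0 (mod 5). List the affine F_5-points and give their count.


Affine F_5-points: {(0, 1), (0, 2), (1, 0), (1, 4)}; count = 4.

For each of the 25 pairs (x, y) ∈ F_5², evaluate f(x, y) mod 5. Record the zeros.
  x = 0: [0↦2, 1↦0, 2↦0, 3↦2, 4↦1]  zeros at y ∈ {1, 2}
  x = 1: [0↦0, 1↦2, 2↦1, 3↦2, 4↦0]  zeros at y ∈ {0, 4}
  x = 2: [0↦3, 1↦4, 2↦2, 3↦2, 4↦4]  zeros at y ∈ ∅
  x = 3: [0↦1, 1↦1, 2↦3, 3↦2, 4↦3]  zeros at y ∈ ∅
  x = 4: [0↦4, 1↦3, 2↦4, 3↦2, 4↦2]  zeros at y ∈ ∅
Collecting zeros: affine points = {(0, 1), (0, 2), (1, 0), (1, 4)}.
Total count |C(F_5)_aff| = 4.


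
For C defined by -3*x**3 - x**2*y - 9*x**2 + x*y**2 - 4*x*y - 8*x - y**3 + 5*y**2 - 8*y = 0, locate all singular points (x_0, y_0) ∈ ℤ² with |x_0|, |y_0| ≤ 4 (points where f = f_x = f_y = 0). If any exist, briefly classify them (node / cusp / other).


Singular points: {(-1, 1)}; classification: node.

Compute partial derivatives:
  f_x = -9*x**2 - 2*x*y - 18*x + y**2 - 4*y - 8.
  f_y = -x**2 + 2*x*y - 4*x - 3*y**2 + 10*y - 8.
Scan x_0 ∈ {−4, ..., 4}. For each x_0, f_y(x_0, y) is a polynomial in y; find its integer roots y ∈ {−4, ..., 4}, then test f_x and f at those candidates.
  x = -4: f_y(-4, y) = -3*y**2 + 2*y - 8; no integer root y with |y| ≤ 4.
  x = -3: f_y(-3, y) = -3*y**2 + 4*y - 5; no integer root y with |y| ≤ 4.
  x = -2: f_y(-2, y) = -3*y**2 + 6*y - 4; no integer root y with |y| ≤ 4.
  x = -1: f_y(-1, y) = -3*y**2 + 8*y - 5; vanishes at y ∈ {1}. (-1, 1): f_x = 0, f = 0 — SINGULAR.
  x = 0: f_y(0, y) = -3*y**2 + 10*y - 8; vanishes at y ∈ {2}. (0, 2): f_x = -12 ≠ 0.
  x = 1: f_y(1, y) = -3*y**2 + 12*y - 13; no integer root y with |y| ≤ 4.
  x = 2: f_y(2, y) = -3*y**2 + 14*y - 20; no integer root y with |y| ≤ 4.
  x = 3: f_y(3, y) = -3*y**2 + 16*y - 29; no integer root y with |y| ≤ 4.
  x = 4: f_y(4, y) = -3*y**2 + 18*y - 40; no integer root y with |y| ≤ 4.
Only singular point on the grid: (-1, 1).
Classify: substitute x = -1 + u, y = 1 + v and expand: f = -3*u**3 - u**2*v - u**2 + u*v**2 - v**3 + v**2.
No constant or linear terms (consistent with a singular point). Quadratic part: -u**2 + v**2. Cubic part: -3*u**3 - u**2*v + u*v**2 - v**3.
The quadratic part v**2 - u**2 = (v − u)(v + u) splits into two distinct linear factors, so there are two distinct tangent lines y − 1 = ±(x − -1) — this is a node (ordinary double point).
Classification: node.


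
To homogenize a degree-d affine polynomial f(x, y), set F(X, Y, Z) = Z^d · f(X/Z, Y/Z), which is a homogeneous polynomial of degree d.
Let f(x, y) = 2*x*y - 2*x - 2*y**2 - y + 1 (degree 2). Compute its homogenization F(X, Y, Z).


F(X, Y, Z) = 2*X*Y - 2*X*Z - 2*Y**2 - Y*Z + Z**2

deg(f) = 2.
Substitute x = X/Z, y = Y/Z into f, then multiply by Z^2.
  monomial 2·x^1·y^1 ↦ 2·X^1·Y^1·Z^0.
  monomial -2·x^1·y^0 ↦ -2·X^1·Y^0·Z^1.
  monomial -2·x^0·y^2 ↦ -2·X^0·Y^2·Z^0.
  monomial -1·x^0·y^1 ↦ -1·X^0·Y^1·Z^1.
  monomial 1·x^0·y^0 ↦ 1·X^0·Y^0·Z^2.
Collecting: F(X, Y, Z) = 2*X*Y - 2*X*Z - 2*Y**2 - Y*Z + Z**2.


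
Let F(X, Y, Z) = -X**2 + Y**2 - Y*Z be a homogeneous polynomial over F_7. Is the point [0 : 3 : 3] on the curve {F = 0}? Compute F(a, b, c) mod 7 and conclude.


F(0,3,3) ≡ 0 (mod 7); P is on the curve.

Evaluate F(0, 3, 3) term-by-term (mod 7).
  -X**2 ↦ -1·0·1·1 = 0
  Y**2 ↦ 1·1·9·1 = 9
  -Y*Z ↦ -1·1·3·3 = -9
Sum: F(0, 3, 3) = (0) + (9) + (-9) = 0.
Reducing mod 7: 0 ≡ 0 (mod 7).
Since F(a, b, c) ≡ 0 (mod 7), P lies on the curve.


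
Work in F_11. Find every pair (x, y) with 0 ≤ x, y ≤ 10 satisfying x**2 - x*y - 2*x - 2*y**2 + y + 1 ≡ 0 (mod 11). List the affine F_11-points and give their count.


Affine F_11-points: {(0, 1), (0, 5), (1, 0), (2, 6), (2, 10), (3, 1), (3, 9), (4, 7), (4, 8), (5, 2), (5, 7), (6, 6), (6, 8), (7, 3), (7, 5), (8, 4), (8, 9), (9, 3), (9, 4), (10, 2), (10, 10)}; count = 21.

For each of the 121 pairs (x, y) ∈ F_11², evaluate f(x, y) mod 11. Record the zeros.
  x = 0: [0↦1, 1↦0, 2↦6, 3↦8, 4↦6, 5↦0, 6↦1, 7↦9, 8↦2, 9↦2, 10↦9]  zeros at y ∈ {1, 5}
  x = 1: [0↦0, 1↦9, 2↦3, 3↦4, 4↦1, 5↦5, 6↦5, 7↦1, 8↦4, 9↦3, 10↦9]  zeros at y ∈ {0}
  x = 2: [0↦1, 1↦9, 2↦2, 3↦2, 4↦9, 5↦1, 6↦0, 7↦6, 8↦8, 9↦6, 10↦0]  zeros at y ∈ {6, 10}
  x = 3: [0↦4, 1↦0, 2↦3, 3↦2, 4↦8, 5↦10, 6↦8, 7↦2, 8↦3, 9↦0, 10↦4]  zeros at y ∈ {1, 9}
  x = 4: [0↦9, 1↦4, 2↦6, 3↦4, 4↦9, 5↦10, 6↦7, 7↦0, 8↦0, 9↦7, 10↦10]  zeros at y ∈ {7, 8}
  x = 5: [0↦5, 1↦10, 2↦0, 3↦8, 4↦1, 5↦1, 6↦8, 7↦0, 8↦10, 9↦5, 10↦7]  zeros at y ∈ {2, 7}
  x = 6: [0↦3, 1↦7, 2↦7, 3↦3, 4↦6, 5↦5, 6↦0, 7↦2, 8↦0, 9↦5, 10↦6]  zeros at y ∈ {6, 8}
  x = 7: [0↦3, 1↦6, 2↦5, 3↦0, 4↦2, 5↦0, 6↦5, 7↦6, 8↦3, 9↦7, 10↦7]  zeros at y ∈ {3, 5}
  x = 8: [0↦5, 1↦7, 2↦5, 3↦10, 4↦0, 5↦8, 6↦1, 7↦1, 8↦8, 9↦0, 10↦10]  zeros at y ∈ {4, 9}
  x = 9: [0↦9, 1↦10, 2↦7, 3↦0, 4↦0, 5↦7, 6↦10, 7↦9, 8↦4, 9↦6, 10↦4]  zeros at y ∈ {3, 4}
  x = 10: [0↦4, 1↦4, 2↦0, 3↦3, 4↦2, 5↦8, 6↦10, 7↦8, 8↦2, 9↦3, 10↦0]  zeros at y ∈ {2, 10}
Collecting zeros: affine points = {(0, 1), (0, 5), (1, 0), (2, 6), (2, 10), (3, 1), (3, 9), (4, 7), (4, 8), (5, 2), (5, 7), (6, 6), (6, 8), (7, 3), (7, 5), (8, 4), (8, 9), (9, 3), (9, 4), (10, 2), (10, 10)}.
Total count |C(F_11)_aff| = 21.


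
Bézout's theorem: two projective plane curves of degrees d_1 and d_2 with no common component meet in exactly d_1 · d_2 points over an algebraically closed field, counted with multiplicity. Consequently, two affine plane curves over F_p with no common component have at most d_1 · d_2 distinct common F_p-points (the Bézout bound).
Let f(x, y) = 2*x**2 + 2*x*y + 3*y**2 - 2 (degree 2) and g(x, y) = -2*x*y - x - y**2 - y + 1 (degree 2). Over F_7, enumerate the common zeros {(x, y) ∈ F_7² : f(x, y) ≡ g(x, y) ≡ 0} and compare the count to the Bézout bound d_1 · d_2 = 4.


Common zeros: {(1, 0), (1, 4)}; count = 2; Bézout bound = 4.

deg(f) = 2, deg(g) = 2, so Bézout bound = 4.
Scan x ∈ F_7. For each x, list the y ∈ F_7 with f(x, y) ≡ 0 and those with g(x, y) ≡ 0 (mod 7); the common zeros in that column are the intersection.
  x = 0: f ≡ 0 at y ∈ ∅; g ≡ 0 at y ∈ ∅; common: ∅.
  x = 1: f ≡ 0 at y ∈ {0, 4}; g ≡ 0 at y ∈ {0, 4}; common: {0, 4}.
  x = 2: f ≡ 0 at y ∈ {4}; g ≡ 0 at y ∈ {1}; common: ∅.
  x = 3: f ≡ 0 at y ∈ ∅; g ≡ 0 at y ∈ ∅; common: ∅.
  x = 4: f ≡ 0 at y ∈ ∅; g ≡ 0 at y ∈ ∅; common: ∅.
  x = 5: f ≡ 0 at y ∈ {3}; g ≡ 0 at y ∈ {5}; common: ∅.
  x = 6: f ≡ 0 at y ∈ {0, 3}; g ≡ 0 at y ∈ {2, 6}; common: ∅.
Collecting: common zeros = {(1, 0), (1, 4)}, so the count is 2.
Comparison with the Bézout bound: 2 ≤ 4 = deg(f)·deg(g), as expected for curves with no common component (the affine F_7-count falls short of the bound because intersections may lie at infinity, over extension fields, or carry multiplicity).


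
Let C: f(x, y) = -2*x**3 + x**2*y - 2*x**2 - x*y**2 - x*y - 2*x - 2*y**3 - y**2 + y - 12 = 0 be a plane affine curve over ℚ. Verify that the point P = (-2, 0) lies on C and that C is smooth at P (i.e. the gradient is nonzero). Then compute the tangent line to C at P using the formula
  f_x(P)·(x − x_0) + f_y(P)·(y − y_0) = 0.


Tangent line at P: -18*x + 7*y - 36 = 0.

Step 1: f(-2, 0) = 0, so P lies on C.
Step 2: partial derivatives
  f_x(x, y) = -6*x**2 + 2*x*y - 4*x - y**2 - y - 2, f_y(x, y) = x**2 - 2*x*y - x - 6*y**2 - 2*y + 1.
  f_x(P) = -18, f_y(P) = 7 (gradient nonzero, so P is smooth).
Step 3: tangent line at P: -18·(x − -2) + 7·(y − 0) = 0.
Expanding: -18*x + 7*y - 36 = 0.


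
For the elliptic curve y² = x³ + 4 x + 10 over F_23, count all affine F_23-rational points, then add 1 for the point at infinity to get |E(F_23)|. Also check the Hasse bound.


Affine points = {(2, 7), (2, 16), (3, 7), (3, 16), (7, 6), (7, 17), (8, 5), (8, 18), (9, 4), (9, 19), (14, 2), (14, 21), (15, 8), (15, 15), (17, 0), (18, 7), (18, 16)}; affine count = 17; |E(F_23)| = 18.

Discriminant check: Δ ∝ 4a³ + 27b² = 4·4³ + 27·10² = 4·64 + 27·100 ≡ 12 (mod 23). Nonzero ⇒ E is nonsingular.
For each x ∈ F_23, compute rhs = x³ + 4·x + 10 mod 23, then count y ∈ F_23 with y² ≡ rhs.
  x = 0: rhs = 10, matching y values: none (0 points).
  x = 1: rhs = 15, matching y values: none (0 points).
  x = 2: rhs = 3, matching y values: 7, 16 (2 points).
  x = 3: rhs = 3, matching y values: 7, 16 (2 points).
  x = 4: rhs = 21, matching y values: none (0 points).
  x = 5: rhs = 17, matching y values: none (0 points).
  x = 6: rhs = 20, matching y values: none (0 points).
  x = 7: rhs = 13, matching y values: 6, 17 (2 points).
  x = 8: rhs = 2, matching y values: 5, 18 (2 points).
  x = 9: rhs = 16, matching y values: 4, 19 (2 points).
  x = 10: rhs = 15, matching y values: none (0 points).
  x = 11: rhs = 5, matching y values: none (0 points).
  x = 12: rhs = 15, matching y values: none (0 points).
  x = 13: rhs = 5, matching y values: none (0 points).
  x = 14: rhs = 4, matching y values: 2, 21 (2 points).
  x = 15: rhs = 18, matching y values: 8, 15 (2 points).
  x = 16: rhs = 7, matching y values: none (0 points).
  x = 17: rhs = 0, matching y values: 0 (1 points).
  x = 18: rhs = 3, matching y values: 7, 16 (2 points).
  x = 19: rhs = 22, matching y values: none (0 points).
  x = 20: rhs = 17, matching y values: none (0 points).
  x = 21: rhs = 17, matching y values: none (0 points).
  x = 22: rhs = 5, matching y values: none (0 points).
Total affine count: 17.
Full point count |E(F_23)| = 17 + 1 = 18.
Hasse bound: |18 − (23+1)| = |-6| = 6 ≤ 2√23 ≈ 9.5917 ✓.


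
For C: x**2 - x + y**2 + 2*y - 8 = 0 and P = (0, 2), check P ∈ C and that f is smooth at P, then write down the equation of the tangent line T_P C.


Tangent line at P: -x + 6*y - 12 = 0.

Step 1: f(0, 2) = 0, so P lies on C.
Step 2: partial derivatives
  f_x(x, y) = 2*x - 1, f_y(x, y) = 2*y + 2.
  f_x(P) = -1, f_y(P) = 6 (gradient nonzero, so P is smooth).
Step 3: tangent line at P: -1·(x − 0) + 6·(y − 2) = 0.
Expanding: -x + 6*y - 12 = 0.


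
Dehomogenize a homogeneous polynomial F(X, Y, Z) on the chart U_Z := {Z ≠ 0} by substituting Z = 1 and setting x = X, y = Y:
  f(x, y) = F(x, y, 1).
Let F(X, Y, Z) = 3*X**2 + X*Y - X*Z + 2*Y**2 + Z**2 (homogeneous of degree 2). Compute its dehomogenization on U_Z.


f(x, y) = 3*x**2 + x*y - x + 2*y**2 + 1

On U_Z we set Z = 1. Each monomial c·X^i·Y^j·Z^k in F becomes c·x^i·y^j·1^k = c·x^i·y^j.
Substituting Z = 1: F(X, Y, 1) = 3*x**2 + x*y - x + 2*y**2 + 1.
Note: deg(f) ≤ deg(F) = 2; strict inequality happens when F is divisible by Z (lost terms).


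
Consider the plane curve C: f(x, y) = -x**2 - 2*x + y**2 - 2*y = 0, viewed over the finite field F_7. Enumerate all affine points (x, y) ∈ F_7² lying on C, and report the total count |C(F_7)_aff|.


Affine F_7-points: {(0, 0), (0, 2), (1, 3), (1, 6), (2, 4), (2, 5), (3, 4), (3, 5), (4, 3), (4, 6), (5, 0), (5, 2), (6, 1)}; count = 13.

For each of the 49 pairs (x, y) ∈ F_7², evaluate f(x, y) mod 7. Record the zeros.
  x = 0: [0↦0, 1↦6, 2↦0, 3↦3, 4↦1, 5↦1, 6↦3]  zeros at y ∈ {0, 2}
  x = 1: [0↦4, 1↦3, 2↦4, 3↦0, 4↦5, 5↦5, 6↦0]  zeros at y ∈ {3, 6}
  x = 2: [0↦6, 1↦5, 2↦6, 3↦2, 4↦0, 5↦0, 6↦2]  zeros at y ∈ {4, 5}
  x = 3: [0↦6, 1↦5, 2↦6, 3↦2, 4↦0, 5↦0, 6↦2]  zeros at y ∈ {4, 5}
  x = 4: [0↦4, 1↦3, 2↦4, 3↦0, 4↦5, 5↦5, 6↦0]  zeros at y ∈ {3, 6}
  x = 5: [0↦0, 1↦6, 2↦0, 3↦3, 4↦1, 5↦1, 6↦3]  zeros at y ∈ {0, 2}
  x = 6: [0↦1, 1↦0, 2↦1, 3↦4, 4↦2, 5↦2, 6↦4]  zeros at y ∈ {1}
Collecting zeros: affine points = {(0, 0), (0, 2), (1, 3), (1, 6), (2, 4), (2, 5), (3, 4), (3, 5), (4, 3), (4, 6), (5, 0), (5, 2), (6, 1)}.
Total count |C(F_7)_aff| = 13.


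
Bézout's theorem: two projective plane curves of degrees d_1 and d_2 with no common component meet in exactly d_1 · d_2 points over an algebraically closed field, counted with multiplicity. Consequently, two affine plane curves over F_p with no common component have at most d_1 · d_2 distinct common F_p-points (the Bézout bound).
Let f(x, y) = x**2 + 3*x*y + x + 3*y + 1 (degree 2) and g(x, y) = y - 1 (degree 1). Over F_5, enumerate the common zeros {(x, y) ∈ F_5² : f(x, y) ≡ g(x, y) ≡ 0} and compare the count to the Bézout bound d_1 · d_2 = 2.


Common zeros: {(3, 1)}; count = 1; Bézout bound = 2.

deg(f) = 2, deg(g) = 1, so Bézout bound = 2.
Scan x ∈ F_5. For each x, list the y ∈ F_5 with f(x, y) ≡ 0 and those with g(x, y) ≡ 0 (mod 5); the common zeros in that column are the intersection.
  x = 0: f ≡ 0 at y ∈ {3}; g ≡ 0 at y ∈ {1}; common: ∅.
  x = 1: f ≡ 0 at y ∈ {2}; g ≡ 0 at y ∈ {1}; common: ∅.
  x = 2: f ≡ 0 at y ∈ {2}; g ≡ 0 at y ∈ {1}; common: ∅.
  x = 3: f ≡ 0 at y ∈ {1}; g ≡ 0 at y ∈ {1}; common: {1}.
  x = 4: f ≡ 0 at y ∈ ∅; g ≡ 0 at y ∈ {1}; common: ∅.
Collecting: common zeros = {(3, 1)}, so the count is 1.
Comparison with the Bézout bound: 1 ≤ 2 = deg(f)·deg(g), as expected for curves with no common component (the affine F_5-count falls short of the bound because intersections may lie at infinity, over extension fields, or carry multiplicity).


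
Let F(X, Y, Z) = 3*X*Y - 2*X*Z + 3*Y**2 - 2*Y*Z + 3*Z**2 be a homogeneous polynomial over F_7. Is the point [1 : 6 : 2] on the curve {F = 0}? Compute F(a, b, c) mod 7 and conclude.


F(1,6,2) ≡ 5 (mod 7); P is NOT on the curve.

Evaluate F(1, 6, 2) term-by-term (mod 7).
  3*X*Y ↦ 3·1·6·1 = 18
  -2*X*Z ↦ -2·1·1·2 = -4
  3*Y**2 ↦ 3·1·36·1 = 108
  -2*Y*Z ↦ -2·1·6·2 = -24
  3*Z**2 ↦ 3·1·1·4 = 12
Sum: F(1, 6, 2) = (18) + (-4) + (108) + (-24) + (12) = 110.
Reducing mod 7: 110 ≡ 5 (mod 7).
Since F(a, b, c) ≡ 5 ≠ 0 (mod 7), P does NOT lie on the curve.


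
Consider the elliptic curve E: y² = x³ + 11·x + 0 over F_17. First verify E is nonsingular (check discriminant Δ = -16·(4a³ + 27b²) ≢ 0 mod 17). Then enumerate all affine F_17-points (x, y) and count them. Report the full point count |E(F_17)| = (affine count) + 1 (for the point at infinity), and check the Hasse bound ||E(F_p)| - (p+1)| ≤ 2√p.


Affine points = {(0, 0), (2, 8), (2, 9), (3, 3), (3, 14), (14, 5), (14, 12), (15, 2), (15, 15)}; affine count = 9; |E(F_17)| = 10.

Discriminant check: Δ ∝ 4a³ + 27b² = 4·11³ + 27·0² = 4·1331 + 27·0 ≡ 3 (mod 17). Nonzero ⇒ E is nonsingular.
For each x ∈ F_17, compute rhs = x³ + 11·x + 0 mod 17, then count y ∈ F_17 with y² ≡ rhs.
  x = 0: rhs = 0, matching y values: 0 (1 points).
  x = 1: rhs = 12, matching y values: none (0 points).
  x = 2: rhs = 13, matching y values: 8, 9 (2 points).
  x = 3: rhs = 9, matching y values: 3, 14 (2 points).
  x = 4: rhs = 6, matching y values: none (0 points).
  x = 5: rhs = 10, matching y values: none (0 points).
  x = 6: rhs = 10, matching y values: none (0 points).
  x = 7: rhs = 12, matching y values: none (0 points).
  x = 8: rhs = 5, matching y values: none (0 points).
  x = 9: rhs = 12, matching y values: none (0 points).
  x = 10: rhs = 5, matching y values: none (0 points).
  x = 11: rhs = 7, matching y values: none (0 points).
  x = 12: rhs = 7, matching y values: none (0 points).
  x = 13: rhs = 11, matching y values: none (0 points).
  x = 14: rhs = 8, matching y values: 5, 12 (2 points).
  x = 15: rhs = 4, matching y values: 2, 15 (2 points).
  x = 16: rhs = 5, matching y values: none (0 points).
Total affine count: 9.
Full point count |E(F_17)| = 9 + 1 = 10.
Hasse bound: |10 − (17+1)| = |-8| = 8 ≤ 2√17 ≈ 8.2462 ✓.


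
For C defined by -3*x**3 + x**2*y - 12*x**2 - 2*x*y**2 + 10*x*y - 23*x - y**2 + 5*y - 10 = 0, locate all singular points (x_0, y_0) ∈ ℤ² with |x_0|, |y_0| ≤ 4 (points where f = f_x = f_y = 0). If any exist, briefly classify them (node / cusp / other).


Singular points: {(-1, 2)}; classification: node.

Compute partial derivatives:
  f_x = -9*x**2 + 2*x*y - 24*x - 2*y**2 + 10*y - 23.
  f_y = x**2 - 4*x*y + 10*x - 2*y + 5.
Scan x_0 ∈ {−4, ..., 4}. For each x_0, f_y(x_0, y) is a polynomial in y; find its integer roots y ∈ {−4, ..., 4}, then test f_x and f at those candidates.
  x = -4: f_y(-4, y) = 14*y - 19; no integer root y with |y| ≤ 4.
  x = -3: f_y(-3, y) = 10*y - 16; no integer root y with |y| ≤ 4.
  x = -2: f_y(-2, y) = 6*y - 11; no integer root y with |y| ≤ 4.
  x = -1: f_y(-1, y) = 2*y - 4; vanishes at y ∈ {2}. (-1, 2): f_x = 0, f = 0 — SINGULAR.
  x = 0: f_y(0, y) = 5 - 2*y; no integer root y with |y| ≤ 4.
  x = 1: f_y(1, y) = 16 - 6*y; no integer root y with |y| ≤ 4.
  x = 2: f_y(2, y) = 29 - 10*y; no integer root y with |y| ≤ 4.
  x = 3: f_y(3, y) = 44 - 14*y; no integer root y with |y| ≤ 4.
  x = 4: f_y(4, y) = 61 - 18*y; no integer root y with |y| ≤ 4.
Only singular point on the grid: (-1, 2).
Classify: substitute x = -1 + u, y = 2 + v and expand: f = -3*u**3 + u**2*v - u**2 - 2*u*v**2 + v**2.
No constant or linear terms (consistent with a singular point). Quadratic part: -u**2 + v**2. Cubic part: -3*u**3 + u**2*v - 2*u*v**2.
The quadratic part v**2 - u**2 = (v − u)(v + u) splits into two distinct linear factors, so there are two distinct tangent lines y − 2 = ±(x − -1) — this is a node (ordinary double point).
Classification: node.


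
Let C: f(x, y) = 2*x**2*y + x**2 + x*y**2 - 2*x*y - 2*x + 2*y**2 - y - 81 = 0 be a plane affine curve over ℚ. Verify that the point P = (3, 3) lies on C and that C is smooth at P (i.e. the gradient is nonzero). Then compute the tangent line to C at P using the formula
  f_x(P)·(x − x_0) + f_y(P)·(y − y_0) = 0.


Tangent line at P: 43*x + 41*y - 252 = 0.

Step 1: f(3, 3) = 0, so P lies on C.
Step 2: partial derivatives
  f_x(x, y) = 4*x*y + 2*x + y**2 - 2*y - 2, f_y(x, y) = 2*x**2 + 2*x*y - 2*x + 4*y - 1.
  f_x(P) = 43, f_y(P) = 41 (gradient nonzero, so P is smooth).
Step 3: tangent line at P: 43·(x − 3) + 41·(y − 3) = 0.
Expanding: 43*x + 41*y - 252 = 0.


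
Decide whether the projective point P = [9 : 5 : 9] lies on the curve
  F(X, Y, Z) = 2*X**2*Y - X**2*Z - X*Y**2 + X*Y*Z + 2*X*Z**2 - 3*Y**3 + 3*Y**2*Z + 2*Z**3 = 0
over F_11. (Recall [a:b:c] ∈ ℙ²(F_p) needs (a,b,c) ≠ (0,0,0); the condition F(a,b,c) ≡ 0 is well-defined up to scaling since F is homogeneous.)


F(9,5,9) ≡ 1 (mod 11); P is NOT on the curve.

Evaluate F(9, 5, 9) term-by-term (mod 11).
  2*X**2*Y ↦ 2·81·5·1 = 810
  -X**2*Z ↦ -1·81·1·9 = -729
  -X*Y**2 ↦ -1·9·25·1 = -225
  X*Y*Z ↦ 1·9·5·9 = 405
  2*X*Z**2 ↦ 2·9·1·81 = 1458
  -3*Y**3 ↦ -3·1·125·1 = -375
  3*Y**2*Z ↦ 3·1·25·9 = 675
  2*Z**3 ↦ 2·1·1·729 = 1458
Sum: F(9, 5, 9) = (810) + (-729) + (-225) + (405) + (1458) + (-375) + (675) + (1458) = 3477.
Reducing mod 11: 3477 ≡ 1 (mod 11).
Since F(a, b, c) ≡ 1 ≠ 0 (mod 11), P does NOT lie on the curve.


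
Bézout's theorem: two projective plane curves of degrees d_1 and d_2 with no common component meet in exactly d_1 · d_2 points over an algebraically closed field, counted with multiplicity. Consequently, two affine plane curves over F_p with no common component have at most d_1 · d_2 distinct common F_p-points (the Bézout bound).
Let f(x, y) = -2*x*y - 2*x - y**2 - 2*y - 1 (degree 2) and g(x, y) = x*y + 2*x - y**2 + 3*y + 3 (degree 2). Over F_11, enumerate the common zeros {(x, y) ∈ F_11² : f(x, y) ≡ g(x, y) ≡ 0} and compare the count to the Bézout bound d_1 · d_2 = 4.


Common zeros: {(1, 10)}; count = 1; Bézout bound = 4.

deg(f) = 2, deg(g) = 2, so Bézout bound = 4.
Scan x ∈ F_11. For each x, list the y ∈ F_11 with f(x, y) ≡ 0 and those with g(x, y) ≡ 0 (mod 11); the common zeros in that column are the intersection.
  x = 0: f ≡ 0 at y ∈ {10}; g ≡ 0 at y ∈ ∅; common: ∅.
  x = 1: f ≡ 0 at y ∈ {8, 10}; g ≡ 0 at y ∈ {5, 10}; common: {10}.
  x = 2: f ≡ 0 at y ∈ {6, 10}; g ≡ 0 at y ∈ {1, 4}; common: ∅.
  x = 3: f ≡ 0 at y ∈ {4, 10}; g ≡ 0 at y ∈ ∅; common: ∅.
  x = 4: f ≡ 0 at y ∈ {2, 10}; g ≡ 0 at y ∈ {0, 7}; common: ∅.
  x = 5: f ≡ 0 at y ∈ {0, 10}; g ≡ 0 at y ∈ ∅; common: ∅.
  x = 6: f ≡ 0 at y ∈ {9, 10}; g ≡ 0 at y ∈ {3, 6}; common: ∅.
  x = 7: f ≡ 0 at y ∈ {7, 10}; g ≡ 0 at y ∈ {2, 8}; common: ∅.
  x = 8: f ≡ 0 at y ∈ {5, 10}; g ≡ 0 at y ∈ ∅; common: ∅.
  x = 9: f ≡ 0 at y ∈ {3, 10}; g ≡ 0 at y ∈ ∅; common: ∅.
  x = 10: f ≡ 0 at y ∈ {1, 10}; g ≡ 0 at y ∈ ∅; common: ∅.
Collecting: common zeros = {(1, 10)}, so the count is 1.
Comparison with the Bézout bound: 1 ≤ 4 = deg(f)·deg(g), as expected for curves with no common component (the affine F_11-count falls short of the bound because intersections may lie at infinity, over extension fields, or carry multiplicity).


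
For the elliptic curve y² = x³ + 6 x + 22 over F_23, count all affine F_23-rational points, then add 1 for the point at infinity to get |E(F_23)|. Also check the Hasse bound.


Affine points = {(1, 11), (1, 12), (4, 8), (4, 15), (5, 4), (5, 19), (7, 4), (7, 19), (9, 0), (10, 1), (10, 22), (11, 4), (11, 19), (17, 0), (19, 7), (19, 16), (20, 0), (21, 5), (21, 18)}; affine count = 19; |E(F_23)| = 20.

Discriminant check: Δ ∝ 4a³ + 27b² = 4·6³ + 27·22² = 4·216 + 27·484 ≡ 17 (mod 23). Nonzero ⇒ E is nonsingular.
For each x ∈ F_23, compute rhs = x³ + 6·x + 22 mod 23, then count y ∈ F_23 with y² ≡ rhs.
  x = 0: rhs = 22, matching y values: none (0 points).
  x = 1: rhs = 6, matching y values: 11, 12 (2 points).
  x = 2: rhs = 19, matching y values: none (0 points).
  x = 3: rhs = 21, matching y values: none (0 points).
  x = 4: rhs = 18, matching y values: 8, 15 (2 points).
  x = 5: rhs = 16, matching y values: 4, 19 (2 points).
  x = 6: rhs = 21, matching y values: none (0 points).
  x = 7: rhs = 16, matching y values: 4, 19 (2 points).
  x = 8: rhs = 7, matching y values: none (0 points).
  x = 9: rhs = 0, matching y values: 0 (1 points).
  x = 10: rhs = 1, matching y values: 1, 22 (2 points).
  x = 11: rhs = 16, matching y values: 4, 19 (2 points).
  x = 12: rhs = 5, matching y values: none (0 points).
  x = 13: rhs = 20, matching y values: none (0 points).
  x = 14: rhs = 21, matching y values: none (0 points).
  x = 15: rhs = 14, matching y values: none (0 points).
  x = 16: rhs = 5, matching y values: none (0 points).
  x = 17: rhs = 0, matching y values: 0 (1 points).
  x = 18: rhs = 5, matching y values: none (0 points).
  x = 19: rhs = 3, matching y values: 7, 16 (2 points).
  x = 20: rhs = 0, matching y values: 0 (1 points).
  x = 21: rhs = 2, matching y values: 5, 18 (2 points).
  x = 22: rhs = 15, matching y values: none (0 points).
Total affine count: 19.
Full point count |E(F_23)| = 19 + 1 = 20.
Hasse bound: |20 − (23+1)| = |-4| = 4 ≤ 2√23 ≈ 9.5917 ✓.


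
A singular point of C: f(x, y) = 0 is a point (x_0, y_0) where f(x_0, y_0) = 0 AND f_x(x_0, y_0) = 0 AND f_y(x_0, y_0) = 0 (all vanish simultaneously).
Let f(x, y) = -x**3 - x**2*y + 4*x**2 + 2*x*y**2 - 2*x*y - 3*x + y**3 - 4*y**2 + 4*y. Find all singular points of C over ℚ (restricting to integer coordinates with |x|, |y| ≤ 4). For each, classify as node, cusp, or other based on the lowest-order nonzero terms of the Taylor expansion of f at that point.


Singular points: {(1, 1)}; classification: cusp.

Compute partial derivatives:
  f_x = -3*x**2 - 2*x*y + 8*x + 2*y**2 - 2*y - 3.
  f_y = -x**2 + 4*x*y - 2*x + 3*y**2 - 8*y + 4.
Scan x_0 ∈ {−4, ..., 4}. For each x_0, f_y(x_0, y) is a polynomial in y; find its integer roots y ∈ {−4, ..., 4}, then test f_x and f at those candidates.
  x = -4: f_y(-4, y) = 3*y**2 - 24*y - 4; no integer root y with |y| ≤ 4.
  x = -3: f_y(-3, y) = 3*y**2 - 20*y + 1; no integer root y with |y| ≤ 4.
  x = -2: f_y(-2, y) = 3*y**2 - 16*y + 4; no integer root y with |y| ≤ 4.
  x = -1: f_y(-1, y) = 3*y**2 - 12*y + 5; no integer root y with |y| ≤ 4.
  x = 0: f_y(0, y) = 3*y**2 - 8*y + 4; vanishes at y ∈ {2}. (0, 2): f_x = 1 ≠ 0.
  x = 1: f_y(1, y) = 3*y**2 - 4*y + 1; vanishes at y ∈ {1}. (1, 1): f_x = 0, f = 0 — SINGULAR.
  x = 2: f_y(2, y) = 3*y**2 - 4; no integer root y with |y| ≤ 4.
  x = 3: f_y(3, y) = 3*y**2 + 4*y - 11; no integer root y with |y| ≤ 4.
  x = 4: f_y(4, y) = 3*y**2 + 8*y - 20; no integer root y with |y| ≤ 4.
Only singular point on the grid: (1, 1).
Classify: substitute x = 1 + u, y = 1 + v and expand: f = -u**3 - u**2*v + 2*u*v**2 + v**3 + v**2.
No constant or linear terms (consistent with a singular point). Quadratic part: v**2. Cubic part: -u**3 - u**2*v + 2*u*v**2 + v**3.
The quadratic part v**2 is a perfect square, so there is a single (double) tangent line v = 0, i.e. y = 1. Restricting the cubic part to that line (v = 0) leaves -u**3 ≠ 0, so f is not divisible by v and the branch is v² ≈ u**3 to lowest order — this is a cusp.
Classification: cusp.


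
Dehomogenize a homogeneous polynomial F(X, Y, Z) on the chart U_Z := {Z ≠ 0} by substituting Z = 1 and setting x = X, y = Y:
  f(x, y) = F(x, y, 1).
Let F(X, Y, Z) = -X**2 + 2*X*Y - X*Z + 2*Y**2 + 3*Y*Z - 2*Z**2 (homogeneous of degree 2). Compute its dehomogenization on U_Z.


f(x, y) = -x**2 + 2*x*y - x + 2*y**2 + 3*y - 2

On U_Z we set Z = 1. Each monomial c·X^i·Y^j·Z^k in F becomes c·x^i·y^j·1^k = c·x^i·y^j.
Substituting Z = 1: F(X, Y, 1) = -x**2 + 2*x*y - x + 2*y**2 + 3*y - 2.
Note: deg(f) ≤ deg(F) = 2; strict inequality happens when F is divisible by Z (lost terms).


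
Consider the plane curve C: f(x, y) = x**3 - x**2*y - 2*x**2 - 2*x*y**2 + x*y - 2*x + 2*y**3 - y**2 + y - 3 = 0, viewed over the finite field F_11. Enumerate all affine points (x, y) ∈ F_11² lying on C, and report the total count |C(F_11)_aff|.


Affine F_11-points: {(0, 2), (1, 2), (2, 1), (3, 0), (3, 2), (3, 7), (6, 10), (9, 6)}; count = 8.

For each of the 121 pairs (x, y) ∈ F_11², evaluate f(x, y) mod 11. Record the zeros.
  x = 0: [0↦8, 1↦10, 2↦0, 3↦1, 4↦3, 5↦7, 6↦3, 7↦3, 8↦8, 9↦8, 10↦4]  zeros at y ∈ {2}
  x = 1: [0↦5, 1↦5, 2↦0, 3↦2, 4↦1, 5↦9, 6↦5, 7↦1, 8↦9, 9↦8, 10↦10]  zeros at y ∈ {2}
  x = 2: [0↦4, 1↦0, 2↦9, 3↦10, 4↦4, 5↦3, 6↦8, 7↦9, 8↦7, 9↦3, 10↦9]  zeros at y ∈ {1}
  x = 3: [0↦0, 1↦1, 2↦0, 3↦9, 4↦7, 5↦6, 6↦7, 7↦0, 8↦8, 9↦10, 10↦7]  zeros at y ∈ {0, 2, 7}
  x = 4: [0↦10, 1↦3, 2↦1, 3↦5, 4↦5, 5↦2, 6↦8, 7↦2, 8↦7, 9↦2, 10↦10]  zeros at y ∈ ∅
  x = 5: [0↦7, 1↦1, 2↦7, 3↦4, 4↦4, 5↦8, 6↦6, 7↦10, 8↦10, 9↦7, 10↦2]  zeros at y ∈ ∅
  x = 6: [0↦8, 1↦1, 2↦2, 3↦1, 4↦10, 5↦8, 6↦7, 7↦8, 8↦1, 9↦9, 10↦0]  zeros at y ∈ {10}
  x = 7: [0↦8, 1↦9, 2↦3, 3↦2, 4↦7, 5↦8, 6↦6, 7↦2, 8↦8, 9↦3, 10↦10]  zeros at y ∈ ∅
  x = 8: [0↦2, 1↦9, 2↦5, 3↦2, 4↦1, 5↦3, 6↦9, 7↦9, 8↦4, 9↦6, 10↦5]  zeros at y ∈ ∅
  x = 9: [0↦7, 1↦7, 2↦3, 3↦7, 4↦9, 5↦10, 6↦0, 7↦2, 8↦6, 9↦2, 10↦2]  zeros at y ∈ {6}
  x = 10: [0↦7, 1↦9, 2↦3, 3↦1, 4↦4, 5↦2, 6↦7, 7↦9, 8↦9, 9↦8, 10↦7]  zeros at y ∈ ∅
Collecting zeros: affine points = {(0, 2), (1, 2), (2, 1), (3, 0), (3, 2), (3, 7), (6, 10), (9, 6)}.
Total count |C(F_11)_aff| = 8.


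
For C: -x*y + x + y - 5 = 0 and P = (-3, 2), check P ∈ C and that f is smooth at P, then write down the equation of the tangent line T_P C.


Tangent line at P: -x + 4*y - 11 = 0.

Step 1: f(-3, 2) = 0, so P lies on C.
Step 2: partial derivatives
  f_x(x, y) = 1 - y, f_y(x, y) = 1 - x.
  f_x(P) = -1, f_y(P) = 4 (gradient nonzero, so P is smooth).
Step 3: tangent line at P: -1·(x − -3) + 4·(y − 2) = 0.
Expanding: -x + 4*y - 11 = 0.


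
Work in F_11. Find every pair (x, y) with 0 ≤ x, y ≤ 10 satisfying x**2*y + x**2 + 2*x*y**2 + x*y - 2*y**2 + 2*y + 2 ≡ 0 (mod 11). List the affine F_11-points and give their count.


Affine F_11-points: {(0, 4), (0, 8), (1, 2), (2, 8), (2, 10), (3, 0), (3, 2), (6, 4), (6, 7), (7, 1), (7, 7), (8, 0), (8, 1)}; count = 13.

For each of the 121 pairs (x, y) ∈ F_11², evaluate f(x, y) mod 11. Record the zeros.
  x = 0: [0↦2, 1↦2, 2↦9, 3↦1, 4↦0, 5↦6, 6↦8, 7↦6, 8↦0, 9↦1, 10↦9]  zeros at y ∈ {4, 8}
  x = 1: [0↦3, 1↦7, 2↦0, 3↦4, 4↦8, 5↦1, 6↦5, 7↦9, 8↦2, 9↦6, 10↦10]  zeros at y ∈ {2}
  x = 2: [0↦6, 1↦5, 2↦8, 3↦4, 4↦4, 5↦8, 6↦5, 7↦6, 8↦0, 9↦9, 10↦0]  zeros at y ∈ {8, 10}
  x = 3: [0↦0, 1↦7, 2↦0, 3↦1, 4↦10, 5↦5, 6↦8, 7↦8, 8↦5, 9↦10, 10↦1]  zeros at y ∈ {0, 2}
  x = 4: [0↦7, 1↦2, 2↦9, 3↦6, 4↦4, 5↦3, 6↦3, 7↦4, 8↦6, 9↦9, 10↦2]  zeros at y ∈ ∅
  x = 5: [0↦5, 1↦1, 2↦2, 3↦8, 4↦8, 5↦2, 6↦1, 7↦5, 8↦3, 9↦6, 10↦3]  zeros at y ∈ ∅
  x = 6: [0↦5, 1↦4, 2↦1, 3↦7, 4↦0, 5↦2, 6↦2, 7↦0, 8↦7, 9↦1, 10↦4]  zeros at y ∈ {4, 7}
  x = 7: [0↦7, 1↦0, 2↦6, 3↦3, 4↦2, 5↦3, 6↦6, 7↦0, 8↦7, 9↦5, 10↦5]  zeros at y ∈ {1, 7}
  x = 8: [0↦0, 1↦0, 2↦6, 3↦7, 4↦3, 5↦5, 6↦2, 7↦5, 8↦3, 9↦7, 10↦6]  zeros at y ∈ {0, 1}
  x = 9: [0↦6, 1↦4, 2↦1, 3↦8, 4↦3, 5↦8, 6↦1, 7↦4, 8↦6, 9↦7, 10↦7]  zeros at y ∈ ∅
  x = 10: [0↦3, 1↦1, 2↦2, 3↦6, 4↦2, 5↦1, 6↦3, 7↦8, 8↦5, 9↦5, 10↦8]  zeros at y ∈ ∅
Collecting zeros: affine points = {(0, 4), (0, 8), (1, 2), (2, 8), (2, 10), (3, 0), (3, 2), (6, 4), (6, 7), (7, 1), (7, 7), (8, 0), (8, 1)}.
Total count |C(F_11)_aff| = 13.


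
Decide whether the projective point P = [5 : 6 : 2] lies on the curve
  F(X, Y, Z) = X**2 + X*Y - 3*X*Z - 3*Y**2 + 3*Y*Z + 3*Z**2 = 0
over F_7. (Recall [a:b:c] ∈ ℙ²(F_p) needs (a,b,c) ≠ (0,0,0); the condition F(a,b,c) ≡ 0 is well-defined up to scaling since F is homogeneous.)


F(5,6,2) ≡ 0 (mod 7); P is on the curve.

Evaluate F(5, 6, 2) term-by-term (mod 7).
  X**2 ↦ 1·25·1·1 = 25
  X*Y ↦ 1·5·6·1 = 30
  -3*X*Z ↦ -3·5·1·2 = -30
  -3*Y**2 ↦ -3·1·36·1 = -108
  3*Y*Z ↦ 3·1·6·2 = 36
  3*Z**2 ↦ 3·1·1·4 = 12
Sum: F(5, 6, 2) = (25) + (30) + (-30) + (-108) + (36) + (12) = -35.
Reducing mod 7: -35 ≡ 0 (mod 7).
Since F(a, b, c) ≡ 0 (mod 7), P lies on the curve.


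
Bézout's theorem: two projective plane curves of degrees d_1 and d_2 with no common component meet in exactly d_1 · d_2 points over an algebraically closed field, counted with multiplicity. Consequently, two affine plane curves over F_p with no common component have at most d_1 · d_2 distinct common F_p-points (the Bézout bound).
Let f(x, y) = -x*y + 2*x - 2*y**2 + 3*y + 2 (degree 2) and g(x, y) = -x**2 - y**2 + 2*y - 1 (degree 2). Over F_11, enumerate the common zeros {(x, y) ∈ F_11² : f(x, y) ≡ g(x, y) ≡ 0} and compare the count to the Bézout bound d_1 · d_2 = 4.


Common zeros: ∅; count = 0; Bézout bound = 4.

deg(f) = 2, deg(g) = 2, so Bézout bound = 4.
Scan x ∈ F_11. For each x, list the y ∈ F_11 with f(x, y) ≡ 0 and those with g(x, y) ≡ 0 (mod 11); the common zeros in that column are the intersection.
  x = 0: f ≡ 0 at y ∈ {2, 5}; g ≡ 0 at y ∈ {1}; common: ∅.
  x = 1: f ≡ 0 at y ∈ {2, 10}; g ≡ 0 at y ∈ ∅; common: ∅.
  x = 2: f ≡ 0 at y ∈ {2, 4}; g ≡ 0 at y ∈ ∅; common: ∅.
  x = 3: f ≡ 0 at y ∈ {2, 9}; g ≡ 0 at y ∈ ∅; common: ∅.
  x = 4: f ≡ 0 at y ∈ {2, 3}; g ≡ 0 at y ∈ ∅; common: ∅.
  x = 5: f ≡ 0 at y ∈ {2, 8}; g ≡ 0 at y ∈ ∅; common: ∅.
  x = 6: f ≡ 0 at y ∈ {2}; g ≡ 0 at y ∈ ∅; common: ∅.
  x = 7: f ≡ 0 at y ∈ {2, 7}; g ≡ 0 at y ∈ ∅; common: ∅.
  x = 8: f ≡ 0 at y ∈ {1, 2}; g ≡ 0 at y ∈ ∅; common: ∅.
  x = 9: f ≡ 0 at y ∈ {2, 6}; g ≡ 0 at y ∈ ∅; common: ∅.
  x = 10: f ≡ 0 at y ∈ {0, 2}; g ≡ 0 at y ∈ ∅; common: ∅.
Collecting: common zeros = ∅, so the count is 0.
Comparison with the Bézout bound: 0 ≤ 4 = deg(f)·deg(g), as expected for curves with no common component (the affine F_11-count falls short of the bound because intersections may lie at infinity, over extension fields, or carry multiplicity).


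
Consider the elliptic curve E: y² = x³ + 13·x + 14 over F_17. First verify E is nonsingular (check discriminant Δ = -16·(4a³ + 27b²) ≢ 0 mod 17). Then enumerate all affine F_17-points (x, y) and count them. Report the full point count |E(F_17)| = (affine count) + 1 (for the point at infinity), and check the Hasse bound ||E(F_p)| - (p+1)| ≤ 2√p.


Affine points = {(5, 0), (6, 6), (6, 11), (8, 1), (8, 16), (11, 3), (11, 14), (13, 0), (14, 4), (14, 13), (16, 0)}; affine count = 11; |E(F_17)| = 12.

Discriminant check: Δ ∝ 4a³ + 27b² = 4·13³ + 27·14² = 4·2197 + 27·196 ≡ 4 (mod 17). Nonzero ⇒ E is nonsingular.
For each x ∈ F_17, compute rhs = x³ + 13·x + 14 mod 17, then count y ∈ F_17 with y² ≡ rhs.
  x = 0: rhs = 14, matching y values: none (0 points).
  x = 1: rhs = 11, matching y values: none (0 points).
  x = 2: rhs = 14, matching y values: none (0 points).
  x = 3: rhs = 12, matching y values: none (0 points).
  x = 4: rhs = 11, matching y values: none (0 points).
  x = 5: rhs = 0, matching y values: 0 (1 points).
  x = 6: rhs = 2, matching y values: 6, 11 (2 points).
  x = 7: rhs = 6, matching y values: none (0 points).
  x = 8: rhs = 1, matching y values: 1, 16 (2 points).
  x = 9: rhs = 10, matching y values: none (0 points).
  x = 10: rhs = 5, matching y values: none (0 points).
  x = 11: rhs = 9, matching y values: 3, 14 (2 points).
  x = 12: rhs = 11, matching y values: none (0 points).
  x = 13: rhs = 0, matching y values: 0 (1 points).
  x = 14: rhs = 16, matching y values: 4, 13 (2 points).
  x = 15: rhs = 14, matching y values: none (0 points).
  x = 16: rhs = 0, matching y values: 0 (1 points).
Total affine count: 11.
Full point count |E(F_17)| = 11 + 1 = 12.
Hasse bound: |12 − (17+1)| = |-6| = 6 ≤ 2√17 ≈ 8.2462 ✓.


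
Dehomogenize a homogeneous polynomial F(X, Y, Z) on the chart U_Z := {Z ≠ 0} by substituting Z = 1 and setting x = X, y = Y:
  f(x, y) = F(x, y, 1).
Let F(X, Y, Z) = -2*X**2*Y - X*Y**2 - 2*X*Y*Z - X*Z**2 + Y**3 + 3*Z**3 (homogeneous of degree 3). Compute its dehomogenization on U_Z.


f(x, y) = -2*x**2*y - x*y**2 - 2*x*y - x + y**3 + 3

On U_Z we set Z = 1. Each monomial c·X^i·Y^j·Z^k in F becomes c·x^i·y^j·1^k = c·x^i·y^j.
Substituting Z = 1: F(X, Y, 1) = -2*x**2*y - x*y**2 - 2*x*y - x + y**3 + 3.
Note: deg(f) ≤ deg(F) = 3; strict inequality happens when F is divisible by Z (lost terms).


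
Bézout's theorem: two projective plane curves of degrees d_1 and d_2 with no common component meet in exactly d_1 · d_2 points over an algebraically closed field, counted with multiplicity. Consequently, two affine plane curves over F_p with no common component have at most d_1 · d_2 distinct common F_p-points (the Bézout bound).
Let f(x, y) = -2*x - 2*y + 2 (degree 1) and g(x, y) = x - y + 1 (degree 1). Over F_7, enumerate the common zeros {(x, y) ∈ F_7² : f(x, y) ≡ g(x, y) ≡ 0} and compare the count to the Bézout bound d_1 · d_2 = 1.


Common zeros: {(0, 1)}; count = 1; Bézout bound = 1.

deg(f) = 1, deg(g) = 1, so Bézout bound = 1.
Scan x ∈ F_7. For each x, list the y ∈ F_7 with f(x, y) ≡ 0 and those with g(x, y) ≡ 0 (mod 7); the common zeros in that column are the intersection.
  x = 0: f ≡ 0 at y ∈ {1}; g ≡ 0 at y ∈ {1}; common: {1}.
  x = 1: f ≡ 0 at y ∈ {0}; g ≡ 0 at y ∈ {2}; common: ∅.
  x = 2: f ≡ 0 at y ∈ {6}; g ≡ 0 at y ∈ {3}; common: ∅.
  x = 3: f ≡ 0 at y ∈ {5}; g ≡ 0 at y ∈ {4}; common: ∅.
  x = 4: f ≡ 0 at y ∈ {4}; g ≡ 0 at y ∈ {5}; common: ∅.
  x = 5: f ≡ 0 at y ∈ {3}; g ≡ 0 at y ∈ {6}; common: ∅.
  x = 6: f ≡ 0 at y ∈ {2}; g ≡ 0 at y ∈ {0}; common: ∅.
Collecting: common zeros = {(0, 1)}, so the count is 1.
Comparison with the Bézout bound: 1 ≤ 1 = deg(f)·deg(g), as expected for curves with no common component (the bound is attained).


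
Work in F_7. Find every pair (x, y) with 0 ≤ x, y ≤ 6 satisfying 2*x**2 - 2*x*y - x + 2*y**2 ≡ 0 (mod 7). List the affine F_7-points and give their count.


Affine F_7-points: {(0, 0), (3, 5), (4, 0), (4, 4), (6, 1), (6, 5)}; count = 6.

For each of the 49 pairs (x, y) ∈ F_7², evaluate f(x, y) mod 7. Record the zeros.
  x = 0: [0↦0, 1↦2, 2↦1, 3↦4, 4↦4, 5↦1, 6↦2]  zeros at y ∈ {0}
  x = 1: [0↦1, 1↦1, 2↦5, 3↦6, 4↦4, 5↦6, 6↦5]  zeros at y ∈ ∅
  x = 2: [0↦6, 1↦4, 2↦6, 3↦5, 4↦1, 5↦1, 6↦5]  zeros at y ∈ ∅
  x = 3: [0↦1, 1↦4, 2↦4, 3↦1, 4↦2, 5↦0, 6↦2]  zeros at y ∈ {5}
  x = 4: [0↦0, 1↦1, 2↦6, 3↦1, 4↦0, 5↦3, 6↦3]  zeros at y ∈ {0, 4}
  x = 5: [0↦3, 1↦2, 2↦5, 3↦5, 4↦2, 5↦3, 6↦1]  zeros at y ∈ ∅
  x = 6: [0↦3, 1↦0, 2↦1, 3↦6, 4↦1, 5↦0, 6↦3]  zeros at y ∈ {1, 5}
Collecting zeros: affine points = {(0, 0), (3, 5), (4, 0), (4, 4), (6, 1), (6, 5)}.
Total count |C(F_7)_aff| = 6.


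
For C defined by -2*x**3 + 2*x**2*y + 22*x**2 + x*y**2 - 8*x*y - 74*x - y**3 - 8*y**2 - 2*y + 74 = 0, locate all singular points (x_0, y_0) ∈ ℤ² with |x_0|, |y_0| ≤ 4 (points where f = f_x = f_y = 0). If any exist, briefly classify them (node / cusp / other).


Singular points: {(3, -2)}; classification: cusp.

Compute partial derivatives:
  f_x = -6*x**2 + 4*x*y + 44*x + y**2 - 8*y - 74.
  f_y = 2*x**2 + 2*x*y - 8*x - 3*y**2 - 16*y - 2.
Scan x_0 ∈ {−4, ..., 4}. For each x_0, f_y(x_0, y) is a polynomial in y; find its integer roots y ∈ {−4, ..., 4}, then test f_x and f at those candidates.
  x = -4: f_y(-4, y) = -3*y**2 - 24*y + 62; no integer root y with |y| ≤ 4.
  x = -3: f_y(-3, y) = -3*y**2 - 22*y + 40; no integer root y with |y| ≤ 4.
  x = -2: f_y(-2, y) = -3*y**2 - 20*y + 22; no integer root y with |y| ≤ 4.
  x = -1: f_y(-1, y) = -3*y**2 - 18*y + 8; no integer root y with |y| ≤ 4.
  x = 0: f_y(0, y) = -3*y**2 - 16*y - 2; no integer root y with |y| ≤ 4.
  x = 1: f_y(1, y) = -3*y**2 - 14*y - 8; vanishes at y ∈ {-4}. (1, -4): f_x = -4 ≠ 0.
  x = 2: f_y(2, y) = -3*y**2 - 12*y - 10; no integer root y with |y| ≤ 4.
  x = 3: f_y(3, y) = -3*y**2 - 10*y - 8; vanishes at y ∈ {-2}. (3, -2): f_x = 0, f = 0 — SINGULAR.
  x = 4: f_y(4, y) = -3*y**2 - 8*y - 2; no integer root y with |y| ≤ 4.
Only singular point on the grid: (3, -2).
Classify: substitute x = 3 + u, y = -2 + v and expand: f = -2*u**3 + 2*u**2*v + u*v**2 - v**3 + v**2.
No constant or linear terms (consistent with a singular point). Quadratic part: v**2. Cubic part: -2*u**3 + 2*u**2*v + u*v**2 - v**3.
The quadratic part v**2 is a perfect square, so there is a single (double) tangent line v = 0, i.e. y = -2. Restricting the cubic part to that line (v = 0) leaves -2*u**3 ≠ 0, so f is not divisible by v and the branch is v² ≈ 2*u**3 to lowest order — this is a cusp.
Classification: cusp.
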